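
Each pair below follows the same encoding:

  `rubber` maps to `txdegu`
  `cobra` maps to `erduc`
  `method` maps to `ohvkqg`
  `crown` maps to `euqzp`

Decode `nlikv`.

light

Shifts by position in rubber: pos 0: r→t (+2), pos 1: u→x (+3), pos 2: b→d (+2), pos 3: b→e (+3) — repeating every 2. The shifts repeat in a cycle of length 2: positions 0,1,… shift by +2, +3, then the pattern repeats.
Undoing it on nlikv: n−2=l, l−3=i, i−2=g, k−3=h, v−2=t.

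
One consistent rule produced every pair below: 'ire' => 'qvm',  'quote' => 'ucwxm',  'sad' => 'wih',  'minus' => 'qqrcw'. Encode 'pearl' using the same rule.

tmivp

The rule splits by letter class: vowels +8, consonants +4.
On pearl: p(cons)+4=t, e(vowel)+8=m, a(vowel)+8=i, r(cons)+4=v, l(cons)+4=p.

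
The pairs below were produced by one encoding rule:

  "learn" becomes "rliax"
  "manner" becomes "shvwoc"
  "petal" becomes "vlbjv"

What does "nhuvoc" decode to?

hammer

In learn: l→r is +6, e→l is +7, a→i is +8, r→a is +9 — the shift increases by 1 each position. Each letter shifts forward by (position + 6), i.e. 6, 7, 8, … — the shift grows by one for each successive letter.
Reversing it on nhuvoc: n−6=h, h−7=a, u−8=m, v−9=m, o−10=e, c−11=r.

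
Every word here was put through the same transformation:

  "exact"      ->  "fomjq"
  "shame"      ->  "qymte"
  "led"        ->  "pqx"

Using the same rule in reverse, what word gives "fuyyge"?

summit

The output letters match the input read backwards, each shifted +12: exact reversed is tcaxe. The word is reversed, then every letter is shifted forward by 12.
Decoding fuyyge: shift back: f−12=t, u−12=i, y−12=m, y−12=m, g−12=u, e−12=s → timmus; then reverse → summit.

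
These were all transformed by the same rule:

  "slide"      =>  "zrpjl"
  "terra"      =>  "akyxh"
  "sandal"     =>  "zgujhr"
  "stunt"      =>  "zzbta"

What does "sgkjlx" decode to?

A repeating key of period 2 is used — shifts +7, +6 over and over.
Decoding sgkjlx: s−7=l, g−6=a, k−7=d, j−6=d, l−7=e, x−6=r.

ladder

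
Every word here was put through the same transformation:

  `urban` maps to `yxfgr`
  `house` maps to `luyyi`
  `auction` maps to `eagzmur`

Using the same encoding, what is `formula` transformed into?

juvsyre

Shifts by position in urban: pos 0: u→y (+4), pos 1: r→x (+6), pos 2: b→f (+4), pos 3: a→g (+6) — repeating every 2. A repeating key of period 2 is used — shifts +4, +6 over and over.
On formula: f+4=j, o+6=u, r+4=v, m+6=s, u+4=y, l+6=r, a+4=e.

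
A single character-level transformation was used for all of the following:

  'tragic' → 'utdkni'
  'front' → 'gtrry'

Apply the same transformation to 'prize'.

qtldj

In tragic: t→u is +1, r→t is +2, a→d is +3, g→k is +4 — the shift increases by 1 each position. The shift increases by 1 at each position, starting from +1: 1, 2, 3, ….
For prize: p+1=q, r+2=t, i+3=l, z+4=d, e+5=j.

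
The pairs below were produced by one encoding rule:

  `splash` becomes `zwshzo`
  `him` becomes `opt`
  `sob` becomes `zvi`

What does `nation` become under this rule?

Compare letters: s→z is +7, p→w is +7, l→s is +7 — a constant shift. This is a Caesar cipher with shift 7.
On nation: n+7=u, a+7=h, t+7=a, i+7=p, o+7=v, n+7=u.

uhapvu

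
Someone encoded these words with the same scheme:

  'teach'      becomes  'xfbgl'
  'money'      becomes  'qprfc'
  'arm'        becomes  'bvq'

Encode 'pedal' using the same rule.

The shift depends on letter class: consonant t→x is +4, but vowel e→f is +1. The rule splits by letter class: vowels +1, consonants +4.
For pedal: p(cons)+4=t, e(vowel)+1=f, d(cons)+4=h, a(vowel)+1=b, l(cons)+4=p.

tfhbp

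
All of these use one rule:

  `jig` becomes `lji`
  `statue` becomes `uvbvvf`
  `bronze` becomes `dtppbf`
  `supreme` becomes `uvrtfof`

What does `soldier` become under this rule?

The shift depends on letter class: consonant j→l is +2, but vowel i→j is +1. Two shifts are in play — +1 for a/e/i/o/u, +2 for every other letter.
For soldier: s(cons)+2=u, o(vowel)+1=p, l(cons)+2=n, d(cons)+2=f, i(vowel)+1=j, e(vowel)+1=f, r(cons)+2=t.

upnfjft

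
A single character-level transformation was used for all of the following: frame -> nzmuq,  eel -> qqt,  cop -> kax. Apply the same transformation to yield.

The shift depends on letter class: consonant f→n is +8, but vowel a→m is +12. Two shifts are in play — +12 for a/e/i/o/u, +8 for every other letter.
On yield: y(cons)+8=g, i(vowel)+12=u, e(vowel)+12=q, l(cons)+8=t, d(cons)+8=l.

guqtl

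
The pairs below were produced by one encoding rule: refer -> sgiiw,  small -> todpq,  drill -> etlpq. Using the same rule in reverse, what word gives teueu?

Letter i (0-indexed) is shifted by i+1, so successive shifts are 1, 2, 3, ….
Undoing it on teueu: t−1=s, e−2=c, u−3=r, e−4=a, u−5=p.

scrap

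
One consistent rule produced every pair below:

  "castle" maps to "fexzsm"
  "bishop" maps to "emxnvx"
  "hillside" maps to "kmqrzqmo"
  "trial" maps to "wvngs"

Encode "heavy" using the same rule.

In castle: c→f is +3, a→e is +4, s→x is +5, t→z is +6 — the shift increases by 1 each position. The shift increases by 1 at each position, starting from +3: 3, 4, 5, ….
On heavy: h+3=k, e+4=i, a+5=f, v+6=b, y+7=f.

kifbf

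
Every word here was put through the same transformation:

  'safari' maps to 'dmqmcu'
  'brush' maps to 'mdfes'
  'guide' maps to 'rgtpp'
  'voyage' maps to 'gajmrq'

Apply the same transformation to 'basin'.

mmduy

Shifts by position in safari: pos 0: s→d (+11), pos 1: a→m (+12), pos 2: f→q (+11), pos 3: a→m (+12) — repeating every 2. A repeating key of period 2 is used — shifts +11, +12 over and over.
Applying it to basin: b+11=m, a+12=m, s+11=d, i+12=u, n+11=y.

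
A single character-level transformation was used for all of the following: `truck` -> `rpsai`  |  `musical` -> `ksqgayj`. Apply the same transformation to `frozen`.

Each letter is shifted forward by 24 in the alphabet (a Caesar shift of +24).
On frozen: f+24=d, r+24=p, o+24=m, z+24=x, e+24=c, n+24=l.

dpmxcl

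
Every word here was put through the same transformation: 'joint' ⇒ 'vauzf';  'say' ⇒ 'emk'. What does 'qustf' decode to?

eight

It's a constant shift of +12 (ROT12).
Decoding qustf: q−12=e, u−12=i, s−12=g, t−12=h, f−12=t.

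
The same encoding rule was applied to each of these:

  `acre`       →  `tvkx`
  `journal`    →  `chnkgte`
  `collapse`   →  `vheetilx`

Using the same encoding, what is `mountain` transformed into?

It's a constant shift of +19 (ROT19).
On mountain: m+19=f, o+19=h, u+19=n, n+19=g, t+19=m, a+19=t, i+19=b, n+19=g.

fhngmtbg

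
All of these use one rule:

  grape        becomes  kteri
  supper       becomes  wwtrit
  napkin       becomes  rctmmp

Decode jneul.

Shifts by position in grape: pos 0: g→k (+4), pos 1: r→t (+2), pos 2: a→e (+4), pos 3: p→r (+2) — repeating every 2. It's a Vigenère-style cipher with numeric key [4,2]: position i shifts by key[i mod 2].
Reversing it on jneul: j−4=f, n−2=l, e−4=a, u−2=s, l−4=h.

flash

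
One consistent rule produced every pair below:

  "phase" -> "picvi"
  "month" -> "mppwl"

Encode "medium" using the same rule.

mfflyr

In phase: p→p is +0, h→i is +1, a→c is +2, s→v is +3 — the shift increases by 1 each position. Each letter shifts forward by its position index (0, 1, 2, …) — the shift grows by one for each successive letter.
Applying it to medium: m+0=m, e+1=f, d+2=f, i+3=l, u+4=y, m+5=r.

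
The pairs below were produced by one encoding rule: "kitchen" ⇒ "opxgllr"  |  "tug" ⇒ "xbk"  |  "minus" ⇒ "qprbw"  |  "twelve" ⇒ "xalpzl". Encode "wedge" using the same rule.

alhkl

The shift depends on letter class: consonant k→o is +4, but vowel i→p is +7. Two shifts are in play — +7 for a/e/i/o/u, +4 for every other letter.
On wedge: w(cons)+4=a, e(vowel)+7=l, d(cons)+4=h, g(cons)+4=k, e(vowel)+7=l.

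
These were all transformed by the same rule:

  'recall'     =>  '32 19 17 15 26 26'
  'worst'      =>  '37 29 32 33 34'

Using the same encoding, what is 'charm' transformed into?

r is letter #18 and maps to 32: an offset of 14. Letters become their 1-based position plus 14 (so a→15, b→16, …).
On charm: c=3→17, h=8→22, a=1→15, r=18→32, m=13→27.

17 22 15 32 27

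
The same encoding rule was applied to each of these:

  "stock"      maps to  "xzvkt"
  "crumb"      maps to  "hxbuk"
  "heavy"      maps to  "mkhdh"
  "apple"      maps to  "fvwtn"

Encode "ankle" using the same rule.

ftrtn

In stock: s→x is +5, t→z is +6, o→v is +7, c→k is +8 — the shift increases by 1 each position. Letter i (0-indexed) is shifted by i+5, so successive shifts are 5, 6, 7, ….
Applying it to ankle: a+5=f, n+6=t, k+7=r, l+8=t, e+9=n.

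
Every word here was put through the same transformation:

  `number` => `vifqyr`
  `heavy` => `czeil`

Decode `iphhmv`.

riddle

The output letters match the input read backwards, each shifted +4: number reversed is rebmun. The word is reversed, then every letter is shifted forward by 4.
Reversing it on iphhmv: shift back: i−4=e, p−4=l, h−4=d, h−4=d, m−4=i, v−4=r → elddir; then reverse → riddle.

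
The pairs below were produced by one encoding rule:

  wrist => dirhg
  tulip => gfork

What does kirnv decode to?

Each pair mirrors across the alphabet (w↔d, r↔i, i↔r): positions sum to 25. Letters are reflected about the middle of the alphabet (position → 25−position): Atbash.
Undoing it on kirnv: k↔p, i↔r, r↔i, n↔m, v↔e.

prime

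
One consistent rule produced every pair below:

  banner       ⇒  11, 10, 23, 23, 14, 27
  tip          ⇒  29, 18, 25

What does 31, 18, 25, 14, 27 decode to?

b is letter #2 and maps to 11: an offset of 9. Letters become their 1-based position plus 9 (so a→10, b→11, …).
Reversing it on 31, 18, 25, 14, 27: 31→(31−9)÷1=22=v, 18→(18−9)÷1=9=i, 25→(25−9)÷1=16=p, 14→(14−9)÷1=5=e, 27→(27−9)÷1=18=r.

viper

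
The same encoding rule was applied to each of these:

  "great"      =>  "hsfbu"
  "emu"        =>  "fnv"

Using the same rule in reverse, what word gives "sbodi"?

ranch

Compare letters: g→h is +1, r→s is +1, e→f is +1 — a constant shift. Each letter is shifted forward by 1 in the alphabet (a Caesar shift of +1).
Undoing it on sbodi: s−1=r, b−1=a, o−1=n, d−1=c, i−1=h.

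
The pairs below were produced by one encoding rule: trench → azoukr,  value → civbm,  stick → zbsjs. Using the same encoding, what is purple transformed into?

The shifts repeat in a cycle of length 3: positions 0,1,… shift by +7, +8, +10, then the pattern repeats.
Applying it to purple: p+7=w, u+8=c, r+10=b, p+7=w, l+8=t, e+10=o.

wcbwto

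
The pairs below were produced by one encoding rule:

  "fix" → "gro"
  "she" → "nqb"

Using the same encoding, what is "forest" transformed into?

cbnaxo

Two steps: reverse the string, then apply a Caesar shift of +9.
Applying it to forest: reverse → tserof; then shift: t+9=c, s+9=b, e+9=n, r+9=a, o+9=x, f+9=o.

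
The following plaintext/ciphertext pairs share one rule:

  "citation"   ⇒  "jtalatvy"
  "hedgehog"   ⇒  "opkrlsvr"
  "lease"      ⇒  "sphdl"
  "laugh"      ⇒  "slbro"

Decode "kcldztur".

Shifts by position in citation: pos 0: c→j (+7), pos 1: i→t (+11), pos 2: t→a (+7), pos 3: a→l (+11) — repeating every 2. A repeating key of period 2 is used — shifts +7, +11 over and over.
Reversing it on kcldztur: k−7=d, c−11=r, l−7=e, d−11=s, z−7=s, t−11=i, u−7=n, r−11=g.

dressing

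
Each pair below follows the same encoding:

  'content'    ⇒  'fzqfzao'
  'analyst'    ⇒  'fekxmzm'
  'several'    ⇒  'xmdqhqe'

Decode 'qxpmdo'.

The output letters match the input read backwards, each shifted +12: content reversed is tnetnoc. Read the word backwards and shift each letter +12.
Undoing it on qxpmdo: shift back: q−12=e, x−12=l, p−12=d, m−12=a, d−12=r, o−12=c → eldarc; then reverse → cradle.

cradle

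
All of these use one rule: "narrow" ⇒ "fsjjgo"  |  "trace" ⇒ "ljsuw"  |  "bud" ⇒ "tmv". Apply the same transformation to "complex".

Compare letters: n→f is +18, a→s is +18, r→j is +18 — a constant shift. It's a constant shift of +18 (ROT18).
For complex: c+18=u, o+18=g, m+18=e, p+18=h, l+18=d, e+18=w, x+18=p.

ugehdwp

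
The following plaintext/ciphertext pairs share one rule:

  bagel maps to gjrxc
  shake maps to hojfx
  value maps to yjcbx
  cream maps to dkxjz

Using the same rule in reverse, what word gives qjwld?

b(1)→g(6) and a(0)→j(9) fit y≡23x+9 (mod 26); the inverse of 23 mod 26 is 17. Each letter's alphabet position (a=0..z=25) is mapped through 23·x+9 mod 26 — an affine cipher.
Decoding qjwld: q(16)→17·(16−9)≡15=p; j(9)→17·(9−9)≡0=a; w(22)→17·(22−9)≡13=n; l(11)→17·(11−9)≡8=i; d(3)→17·(3−9)≡2=c (all mod 26).

panic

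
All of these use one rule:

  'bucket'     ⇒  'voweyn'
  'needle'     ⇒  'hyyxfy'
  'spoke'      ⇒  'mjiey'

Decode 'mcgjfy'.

Compare letters: b→v is +20, u→o is +20, c→w is +20 — a constant shift. It's a constant shift of +20 (ROT20).
Undoing it on mcgjfy: m−20=s, c−20=i, g−20=m, j−20=p, f−20=l, y−20=e.

simple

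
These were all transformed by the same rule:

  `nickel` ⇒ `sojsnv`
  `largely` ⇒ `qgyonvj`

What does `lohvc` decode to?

giant

In nickel: n→s is +5, i→o is +6, c→j is +7, k→s is +8 — the shift increases by 1 each position. The shift increases by 1 at each position, starting from +5: 5, 6, 7, ….
Decoding lohvc: l−5=g, o−6=i, h−7=a, v−8=n, c−9=t.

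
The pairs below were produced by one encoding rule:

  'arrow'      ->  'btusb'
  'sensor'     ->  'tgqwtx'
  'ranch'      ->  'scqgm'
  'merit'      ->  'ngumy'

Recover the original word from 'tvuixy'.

stress

In arrow: a→b is +1, r→t is +2, r→u is +3, o→s is +4 — the shift increases by 1 each position. Each letter shifts forward by (position + 1), i.e. 1, 2, 3, … — the shift grows by one for each successive letter.
Undoing it on tvuixy: t−1=s, v−2=t, u−3=r, i−4=e, x−5=s, y−6=s.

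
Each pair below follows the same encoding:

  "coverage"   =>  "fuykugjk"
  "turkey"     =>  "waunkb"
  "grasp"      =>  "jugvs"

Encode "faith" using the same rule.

igowk

The shift depends on letter class: consonant c→f is +3, but vowel o→u is +6. Two shifts are in play — +6 for a/e/i/o/u, +3 for every other letter.
On faith: f(cons)+3=i, a(vowel)+6=g, i(vowel)+6=o, t(cons)+3=w, h(cons)+3=k.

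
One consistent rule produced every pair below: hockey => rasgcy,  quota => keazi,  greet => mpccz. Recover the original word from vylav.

h(7)→r(17) and o(14)→a(0) fit y≡5x+8 (mod 26); the inverse of 5 mod 26 is 21. Each letter's alphabet position (a=0..z=25) is mapped through 5·x+8 mod 26 — an affine cipher.
Undoing it on vylav: v(21)→21·(21−8)≡13=n; y(24)→21·(24−8)≡24=y; l(11)→21·(11−8)≡11=l; a(0)→21·(0−8)≡14=o; v(21)→21·(21−8)≡13=n (all mod 26).

nylon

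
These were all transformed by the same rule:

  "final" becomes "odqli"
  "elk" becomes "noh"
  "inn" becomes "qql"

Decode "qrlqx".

The output letters match the input read backwards, each shifted +3: final reversed is lanif. Read the word backwards and shift each letter +3.
Reversing it on qrlqx: shift back: q−3=n, r−3=o, l−3=i, q−3=n, x−3=u → noinu; then reverse → union.

union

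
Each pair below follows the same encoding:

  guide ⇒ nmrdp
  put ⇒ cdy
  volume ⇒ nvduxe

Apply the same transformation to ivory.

The output letters match the input read backwards, each shifted +9: guide reversed is ediug. Read the word backwards and shift each letter +9.
Applying it to ivory: reverse → yrovi; then shift: y+9=h, r+9=a, o+9=x, v+9=e, i+9=r.

haxer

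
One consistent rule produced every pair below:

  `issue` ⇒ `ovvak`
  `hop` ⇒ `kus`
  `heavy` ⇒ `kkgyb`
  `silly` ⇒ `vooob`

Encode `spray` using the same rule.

The shift depends on letter class: consonant s→v is +3, but vowel i→o is +6. Vowels shift forward by 6 and consonants shift forward by 3.
Applying it to spray: s(cons)+3=v, p(cons)+3=s, r(cons)+3=u, a(vowel)+6=g, y(cons)+3=b.

vsugb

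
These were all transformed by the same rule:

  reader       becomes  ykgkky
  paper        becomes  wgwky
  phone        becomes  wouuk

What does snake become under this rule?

zugrk

The shift depends on letter class: consonant r→y is +7, but vowel e→k is +6. Two shifts are in play — +6 for a/e/i/o/u, +7 for every other letter.
On snake: s(cons)+7=z, n(cons)+7=u, a(vowel)+6=g, k(cons)+7=r, e(vowel)+6=k.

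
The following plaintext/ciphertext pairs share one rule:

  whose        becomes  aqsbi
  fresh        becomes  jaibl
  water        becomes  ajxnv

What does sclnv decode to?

A repeating key of period 2 is used — shifts +4, +9 over and over.
Decoding sclnv: s−4=o, c−9=t, l−4=h, n−9=e, v−4=r.

other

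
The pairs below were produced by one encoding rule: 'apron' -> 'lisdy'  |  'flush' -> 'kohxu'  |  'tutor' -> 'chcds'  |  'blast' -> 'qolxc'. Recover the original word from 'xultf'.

a(0)→l(11) and p(15)→i(8) fit y≡5x+11 (mod 26); the inverse of 5 mod 26 is 21. Treating letters as 0–25, the rule is x ↦ 5x + 11 (mod 26).
Reversing it on xultf: x(23)→21·(23−11)≡18=s; u(20)→21·(20−11)≡7=h; l(11)→21·(11−11)≡0=a; t(19)→21·(19−11)≡12=m; f(5)→21·(5−11)≡4=e (all mod 26).

shame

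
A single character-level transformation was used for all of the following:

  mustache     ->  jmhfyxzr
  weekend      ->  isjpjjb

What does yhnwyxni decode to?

Two steps: reverse the string, then apply a Caesar shift of +5.
Decoding yhnwyxni: shift back: y−5=t, h−5=c, n−5=i, w−5=r, y−5=t, x−5=s, n−5=i, i−5=d → tcirtsid; then reverse → district.

district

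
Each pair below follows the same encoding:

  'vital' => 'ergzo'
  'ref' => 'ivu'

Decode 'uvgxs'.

Each pair mirrors across the alphabet (v↔e, i↔r, t↔g): positions sum to 25. Letters are reflected about the middle of the alphabet (position → 25−position): Atbash.
Undoing it on uvgxs: u↔f, v↔e, g↔t, x↔c, s↔h.

fetch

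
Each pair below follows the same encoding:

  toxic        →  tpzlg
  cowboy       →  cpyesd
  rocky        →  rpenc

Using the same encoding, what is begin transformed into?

In toxic: t→t is +0, o→p is +1, x→z is +2, i→l is +3 — the shift increases by 1 each position. Each letter shifts forward by its position index (0, 1, 2, …) — the shift grows by one for each successive letter.
For begin: b+0=b, e+1=f, g+2=i, i+3=l, n+4=r.

bfilr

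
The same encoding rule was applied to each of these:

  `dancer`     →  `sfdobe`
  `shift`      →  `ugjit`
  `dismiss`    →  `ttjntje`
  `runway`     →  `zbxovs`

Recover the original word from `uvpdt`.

scout

The word is reversed, then every letter is shifted forward by 1.
Reversing it on uvpdt: shift back: u−1=t, v−1=u, p−1=o, d−1=c, t−1=s → tuocs; then reverse → scout.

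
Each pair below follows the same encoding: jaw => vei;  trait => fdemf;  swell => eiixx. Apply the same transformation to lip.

The shift depends on letter class: consonant j→v is +12, but vowel a→e is +4. Vowels shift forward by 4 and consonants shift forward by 12.
For lip: l(cons)+12=x, i(vowel)+4=m, p(cons)+12=b.

xmb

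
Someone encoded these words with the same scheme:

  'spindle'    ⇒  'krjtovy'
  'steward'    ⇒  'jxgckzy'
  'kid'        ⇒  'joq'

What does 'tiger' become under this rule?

xkmoz

The output letters match the input read backwards, each shifted +6: spindle reversed is eldnips. Two steps: reverse the string, then apply a Caesar shift of +6.
For tiger: reverse → regit; then shift: r+6=x, e+6=k, g+6=m, i+6=o, t+6=z.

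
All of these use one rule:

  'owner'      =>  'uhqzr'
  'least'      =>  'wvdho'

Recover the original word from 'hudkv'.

The output letters match the input read backwards, each shifted +3: owner reversed is renwo. Read the word backwards and shift each letter +3.
Undoing it on hudkv: shift back: h−3=e, u−3=r, d−3=a, k−3=h, v−3=s → erahs; then reverse → share.

share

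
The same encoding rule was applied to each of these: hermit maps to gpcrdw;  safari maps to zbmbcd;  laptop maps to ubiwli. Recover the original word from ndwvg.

h(7)→g(6) and e(4)→p(15) fit y≡23x+1 (mod 26); the inverse of 23 mod 26 is 17. This is an affine cipher: with a=0,…,z=25, each position x becomes (23x+1) mod 26.
Reversing it on ndwvg: n(13)→17·(13−1)≡22=w; d(3)→17·(3−1)≡8=i; w(22)→17·(22−1)≡19=t; v(21)→17·(21−1)≡2=c; g(6)→17·(6−1)≡7=h (all mod 26).

witch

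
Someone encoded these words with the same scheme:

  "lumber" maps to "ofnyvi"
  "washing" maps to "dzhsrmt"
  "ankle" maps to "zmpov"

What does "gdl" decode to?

two

Each pair mirrors across the alphabet (l↔o, u↔f, m↔n): positions sum to 25. Letters are reflected about the middle of the alphabet (position → 25−position): Atbash.
Undoing it on gdl: g↔t, d↔w, l↔o.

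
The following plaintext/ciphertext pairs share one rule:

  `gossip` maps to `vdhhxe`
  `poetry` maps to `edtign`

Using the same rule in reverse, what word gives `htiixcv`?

It's a constant shift of +15 (ROT15).
Decoding htiixcv: h−15=s, t−15=e, i−15=t, i−15=t, x−15=i, c−15=n, v−15=g.

setting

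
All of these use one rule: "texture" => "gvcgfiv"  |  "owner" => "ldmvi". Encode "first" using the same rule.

Each pair mirrors across the alphabet (t↔g, e↔v, x↔c): positions sum to 25. Each letter is replaced by its mirror in the alphabet: a↔z, b↔y, c↔x, and so on (the Atbash cipher).
Applying it to first: f↔u, i↔r, r↔i, s↔h, t↔g.

urihg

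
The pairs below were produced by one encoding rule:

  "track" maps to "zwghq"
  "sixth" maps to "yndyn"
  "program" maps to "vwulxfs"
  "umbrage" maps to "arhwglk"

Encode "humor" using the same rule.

Shifts by position in track: pos 0: t→z (+6), pos 1: r→w (+5), pos 2: a→g (+6), pos 3: c→h (+5) — repeating every 2. The shifts repeat in a cycle of length 2: positions 0,1,… shift by +6, +5, then the pattern repeats.
For humor: h+6=n, u+5=z, m+6=s, o+5=t, r+6=x.

nzstx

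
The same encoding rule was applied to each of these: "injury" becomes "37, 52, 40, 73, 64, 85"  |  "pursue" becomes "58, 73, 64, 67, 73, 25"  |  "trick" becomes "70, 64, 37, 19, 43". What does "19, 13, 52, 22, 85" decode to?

With a=1..z=26, the number is 3·pos + 10.
Reversing it on 19, 13, 52, 22, 85: 19→(19−10)÷3=3=c, 13→(13−10)÷3=1=a, 52→(52−10)÷3=14=n, 22→(22−10)÷3=4=d, 85→(85−10)÷3=25=y.

candy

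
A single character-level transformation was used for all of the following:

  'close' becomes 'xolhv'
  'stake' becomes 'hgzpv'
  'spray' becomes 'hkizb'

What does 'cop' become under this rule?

Each pair mirrors across the alphabet (c↔x, l↔o, o↔l): positions sum to 25. Letters are reflected about the middle of the alphabet (position → 25−position): Atbash.
On cop: c↔x, o↔l, p↔k.

xlk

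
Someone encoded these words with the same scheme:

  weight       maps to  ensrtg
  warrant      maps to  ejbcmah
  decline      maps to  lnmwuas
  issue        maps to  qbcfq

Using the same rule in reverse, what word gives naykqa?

In weight: w→e is +8, e→n is +9, i→s is +10, g→r is +11 — the shift increases by 1 each position. The shift increases by 1 at each position, starting from +8: 8, 9, 10, ….
Reversing it on naykqa: n−8=f, a−9=r, y−10=o, k−11=z, q−12=e, a−13=n.

frozen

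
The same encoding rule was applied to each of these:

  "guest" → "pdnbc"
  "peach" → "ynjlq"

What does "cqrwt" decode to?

think

Compare letters: g→p is +9, u→d is +9, e→n is +9 — a constant shift. This is a Caesar cipher with shift 9.
Reversing it on cqrwt: c−9=t, q−9=h, r−9=i, w−9=n, t−9=k.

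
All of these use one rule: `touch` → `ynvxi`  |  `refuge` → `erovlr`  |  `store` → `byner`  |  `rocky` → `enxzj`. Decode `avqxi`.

t(19)→y(24) and o(14)→n(13) fit y≡23x+3 (mod 26); the inverse of 23 mod 26 is 17. This is an affine cipher: with a=0,…,z=25, each position x becomes (23x+3) mod 26.
Decoding avqxi: a(0)→17·(0−3)≡1=b; v(21)→17·(21−3)≡20=u; q(16)→17·(16−3)≡13=n; x(23)→17·(23−3)≡2=c; i(8)→17·(8−3)≡7=h (all mod 26).

bunch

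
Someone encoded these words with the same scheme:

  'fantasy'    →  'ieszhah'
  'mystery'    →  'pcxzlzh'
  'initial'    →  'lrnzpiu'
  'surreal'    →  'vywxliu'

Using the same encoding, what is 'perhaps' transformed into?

Letter i (0-indexed) is shifted by i+3, so successive shifts are 3, 4, 5, ….
On perhaps: p+3=s, e+4=i, r+5=w, h+6=n, a+7=h, p+8=x, s+9=b.

siwnhxb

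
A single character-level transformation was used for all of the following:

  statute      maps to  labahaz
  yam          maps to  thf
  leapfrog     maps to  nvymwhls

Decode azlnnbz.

The output letters match the input read backwards, each shifted +7: statute reversed is etutats. Two steps: reverse the string, then apply a Caesar shift of +7.
Undoing it on azlnnbz: shift back: a−7=t, z−7=s, l−7=e, n−7=g, n−7=g, b−7=u, z−7=s → tseggus; then reverse → suggest.

suggest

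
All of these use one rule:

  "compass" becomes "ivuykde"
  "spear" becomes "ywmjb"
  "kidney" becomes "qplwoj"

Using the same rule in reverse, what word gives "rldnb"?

In compass: c→i is +6, o→v is +7, m→u is +8, p→y is +9 — the shift increases by 1 each position. The shift increases by 1 at each position, starting from +6: 6, 7, 8, ….
Undoing it on rldnb: r−6=l, l−7=e, d−8=v, n−9=e, b−10=r.

lever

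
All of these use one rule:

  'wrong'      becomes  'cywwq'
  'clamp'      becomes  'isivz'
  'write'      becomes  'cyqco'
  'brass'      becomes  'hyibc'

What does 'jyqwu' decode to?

Letter i (0-indexed) is shifted by i+6, so successive shifts are 6, 7, 8, ….
Reversing it on jyqwu: j−6=d, y−7=r, q−8=i, w−9=n, u−10=k.

drink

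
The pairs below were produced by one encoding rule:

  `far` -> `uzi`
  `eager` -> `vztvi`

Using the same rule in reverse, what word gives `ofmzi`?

Each pair mirrors across the alphabet (f↔u, a↔z, r↔i): positions sum to 25. This is the alphabet-reversal cipher (Atbash): a becomes z, b becomes y, etc.
Decoding ofmzi: o↔l, f↔u, m↔n, z↔a, i↔r.

lunar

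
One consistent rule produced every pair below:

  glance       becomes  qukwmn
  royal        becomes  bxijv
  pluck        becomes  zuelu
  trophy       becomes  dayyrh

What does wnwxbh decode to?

memory

A repeating key of period 2 is used — shifts +10, +9 over and over.
Decoding wnwxbh: w−10=m, n−9=e, w−10=m, x−9=o, b−10=r, h−9=y.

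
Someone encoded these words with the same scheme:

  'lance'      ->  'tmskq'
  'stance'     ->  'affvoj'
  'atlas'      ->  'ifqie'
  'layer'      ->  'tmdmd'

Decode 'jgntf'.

built

A repeating key of period 3 is used — shifts +8, +12, +5 over and over.
Decoding jgntf: j−8=b, g−12=u, n−5=i, t−8=l, f−12=t.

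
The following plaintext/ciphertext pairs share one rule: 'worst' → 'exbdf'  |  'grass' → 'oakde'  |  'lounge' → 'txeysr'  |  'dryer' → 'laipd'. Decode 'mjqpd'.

eager

Each letter shifts forward by (position + 8), i.e. 8, 9, 10, … — the shift grows by one for each successive letter.
Decoding mjqpd: m−8=e, j−9=a, q−10=g, p−11=e, d−12=r.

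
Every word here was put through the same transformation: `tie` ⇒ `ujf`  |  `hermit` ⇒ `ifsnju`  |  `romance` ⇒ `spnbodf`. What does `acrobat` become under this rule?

bdspcbu

Each letter is shifted forward by 1 in the alphabet (a Caesar shift of +1).
For acrobat: a+1=b, c+1=d, r+1=s, o+1=p, b+1=c, a+1=b, t+1=u.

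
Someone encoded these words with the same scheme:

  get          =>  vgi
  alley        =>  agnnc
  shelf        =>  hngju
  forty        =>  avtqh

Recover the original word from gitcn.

The output letters match the input read backwards, each shifted +2: get reversed is teg. The word is reversed, then every letter is shifted forward by 2.
Reversing it on gitcn: shift back: g−2=e, i−2=g, t−2=r, c−2=a, n−2=l → egral; then reverse → large.

large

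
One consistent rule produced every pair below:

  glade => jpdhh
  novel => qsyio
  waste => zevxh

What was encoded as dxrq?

atom

Shifts by position in glade: pos 0: g→j (+3), pos 1: l→p (+4), pos 2: a→d (+3), pos 3: d→h (+4) — repeating every 2. It's a Vigenère-style cipher with numeric key [3,4]: position i shifts by key[i mod 2].
Decoding dxrq: d−3=a, x−4=t, r−3=o, q−4=m.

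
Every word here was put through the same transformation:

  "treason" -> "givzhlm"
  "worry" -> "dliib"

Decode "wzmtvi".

danger

Each pair mirrors across the alphabet (t↔g, r↔i, e↔v): positions sum to 25. Each letter is replaced by its mirror in the alphabet: a↔z, b↔y, c↔x, and so on (the Atbash cipher).
Decoding wzmtvi: w↔d, z↔a, m↔n, t↔g, v↔e, i↔r.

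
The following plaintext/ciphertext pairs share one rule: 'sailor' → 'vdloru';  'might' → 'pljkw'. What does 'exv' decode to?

bus

Compare letters: s→v is +3, a→d is +3, i→l is +3 — a constant shift. This is a Caesar cipher with shift 3.
Reversing it on exv: e−3=b, x−3=u, v−3=s.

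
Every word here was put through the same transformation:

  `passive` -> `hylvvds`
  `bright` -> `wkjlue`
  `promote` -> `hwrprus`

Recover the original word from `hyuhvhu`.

reserve

The output letters match the input read backwards, each shifted +3: passive reversed is evissap. Two steps: reverse the string, then apply a Caesar shift of +3.
Undoing it on hyuhvhu: shift back: h−3=e, y−3=v, u−3=r, h−3=e, v−3=s, h−3=e, u−3=r → evreser; then reverse → reserve.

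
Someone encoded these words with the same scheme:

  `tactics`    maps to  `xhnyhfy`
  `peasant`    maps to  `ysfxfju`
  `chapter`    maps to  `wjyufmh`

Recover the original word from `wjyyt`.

otter

The output letters match the input read backwards, each shifted +5: tactics reversed is scitcat. Two steps: reverse the string, then apply a Caesar shift of +5.
Undoing it on wjyyt: shift back: w−5=r, j−5=e, y−5=t, y−5=t, t−5=o → retto; then reverse → otter.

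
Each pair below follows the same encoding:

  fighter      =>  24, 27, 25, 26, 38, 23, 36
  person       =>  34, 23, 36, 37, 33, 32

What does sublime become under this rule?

37, 39, 20, 30, 27, 31, 23

Letters become their 1-based position plus 18 (so a→19, b→20, …).
Applying it to sublime: s=19→37, u=21→39, b=2→20, l=12→30, i=9→27, m=13→31, e=5→23.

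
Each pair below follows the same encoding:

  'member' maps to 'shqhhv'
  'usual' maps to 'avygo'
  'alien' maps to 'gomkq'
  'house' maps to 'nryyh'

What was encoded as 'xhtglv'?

Shifts by position in member: pos 0: m→s (+6), pos 1: e→h (+3), pos 2: m→q (+4), pos 3: b→h (+6), pos 4: e→h (+3), pos 5: r→v (+4) — repeating every 3. The shifts repeat in a cycle of length 3: positions 0,1,… shift by +6, +3, +4, then the pattern repeats.
Undoing it on xhtglv: x−6=r, h−3=e, t−4=p, g−6=a, l−3=i, v−4=r.

repair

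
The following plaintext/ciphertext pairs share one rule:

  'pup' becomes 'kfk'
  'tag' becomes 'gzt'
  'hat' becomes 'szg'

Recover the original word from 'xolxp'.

Each pair mirrors across the alphabet (p↔k, u↔f, p↔k): positions sum to 25. This is the alphabet-reversal cipher (Atbash): a becomes z, b becomes y, etc.
Reversing it on xolxp: x↔c, o↔l, l↔o, x↔c, p↔k.

clock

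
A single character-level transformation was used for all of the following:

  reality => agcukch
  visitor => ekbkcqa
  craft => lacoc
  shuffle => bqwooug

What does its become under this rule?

kcb

The shift depends on letter class: consonant r→a is +9, but vowel e→g is +2. The rule splits by letter class: vowels +2, consonants +9.
Applying it to its: i(vowel)+2=k, t(cons)+9=c, s(cons)+9=b.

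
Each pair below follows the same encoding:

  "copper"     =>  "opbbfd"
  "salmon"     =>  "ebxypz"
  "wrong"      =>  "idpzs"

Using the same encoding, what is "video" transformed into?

Two shifts are in play — +1 for a/e/i/o/u, +12 for every other letter.
For video: v(cons)+12=h, i(vowel)+1=j, d(cons)+12=p, e(vowel)+1=f, o(vowel)+1=p.

hjpfp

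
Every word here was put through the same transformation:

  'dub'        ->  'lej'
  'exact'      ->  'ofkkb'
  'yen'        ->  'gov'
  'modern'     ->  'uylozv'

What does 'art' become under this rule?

kzb

Two shifts are in play — +10 for a/e/i/o/u, +8 for every other letter.
For art: a(vowel)+10=k, r(cons)+8=z, t(cons)+8=b.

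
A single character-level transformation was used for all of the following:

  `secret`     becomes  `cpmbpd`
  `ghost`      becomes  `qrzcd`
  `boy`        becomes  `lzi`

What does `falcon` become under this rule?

plvmzx

The shift depends on letter class: consonant s→c is +10, but vowel e→p is +11. The rule splits by letter class: vowels +11, consonants +10.
On falcon: f(cons)+10=p, a(vowel)+11=l, l(cons)+10=v, c(cons)+10=m, o(vowel)+11=z, n(cons)+10=x.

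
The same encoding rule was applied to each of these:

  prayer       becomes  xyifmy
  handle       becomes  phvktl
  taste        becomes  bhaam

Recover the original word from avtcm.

solve

Shifts by position in prayer: pos 0: p→x (+8), pos 1: r→y (+7), pos 2: a→i (+8), pos 3: y→f (+7) — repeating every 2. A repeating key of period 2 is used — shifts +8, +7 over and over.
Reversing it on avtcm: a−8=s, v−7=o, t−8=l, c−7=v, m−8=e.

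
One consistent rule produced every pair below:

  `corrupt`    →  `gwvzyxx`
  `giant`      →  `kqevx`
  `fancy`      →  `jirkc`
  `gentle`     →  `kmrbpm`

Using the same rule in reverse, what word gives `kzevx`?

grant

Shifts by position in corrupt: pos 0: c→g (+4), pos 1: o→w (+8), pos 2: r→v (+4), pos 3: r→z (+8) — repeating every 2. It's a Vigenère-style cipher with numeric key [4,8]: position i shifts by key[i mod 2].
Undoing it on kzevx: k−4=g, z−8=r, e−4=a, v−8=n, x−4=t.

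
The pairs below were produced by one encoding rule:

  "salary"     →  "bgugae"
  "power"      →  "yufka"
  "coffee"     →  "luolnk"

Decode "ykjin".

Shifts by position in salary: pos 0: s→b (+9), pos 1: a→g (+6), pos 2: l→u (+9), pos 3: a→g (+6) — repeating every 2. The shifts repeat in a cycle of length 2: positions 0,1,… shift by +9, +6, then the pattern repeats.
Decoding ykjin: y−9=p, k−6=e, j−9=a, i−6=c, n−9=e.

peace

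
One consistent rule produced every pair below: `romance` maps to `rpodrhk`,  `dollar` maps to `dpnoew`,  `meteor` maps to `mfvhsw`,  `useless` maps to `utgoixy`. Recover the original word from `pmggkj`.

pledge

In romance: r→r is +0, o→p is +1, m→o is +2, a→d is +3 — the shift increases by 1 each position. Letter i (0-indexed) is shifted by i+0, so successive shifts are 0, 1, 2, ….
Undoing it on pmggkj: p−0=p, m−1=l, g−2=e, g−3=d, k−4=g, j−5=e.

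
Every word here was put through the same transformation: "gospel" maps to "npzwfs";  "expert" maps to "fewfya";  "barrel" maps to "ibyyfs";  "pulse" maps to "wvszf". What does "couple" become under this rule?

Two shifts are in play — +1 for a/e/i/o/u, +7 for every other letter.
Applying it to couple: c(cons)+7=j, o(vowel)+1=p, u(vowel)+1=v, p(cons)+7=w, l(cons)+7=s, e(vowel)+1=f.

jpvwsf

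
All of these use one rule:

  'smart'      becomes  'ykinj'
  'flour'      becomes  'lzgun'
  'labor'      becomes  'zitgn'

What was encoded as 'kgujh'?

mouth

s(18)→y(24) and m(12)→k(10) fit y≡11x+8 (mod 26); the inverse of 11 mod 26 is 19. Treating letters as 0–25, the rule is x ↦ 11x + 8 (mod 26).
Reversing it on kgujh: k(10)→19·(10−8)≡12=m; g(6)→19·(6−8)≡14=o; u(20)→19·(20−8)≡20=u; j(9)→19·(9−8)≡19=t; h(7)→19·(7−8)≡7=h (all mod 26).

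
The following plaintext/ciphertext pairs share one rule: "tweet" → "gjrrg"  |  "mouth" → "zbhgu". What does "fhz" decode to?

Every letter moves 13 places later in the alphabet, wrapping around z→a.
Reversing it on fhz: f−13=s, h−13=u, z−13=m.

sum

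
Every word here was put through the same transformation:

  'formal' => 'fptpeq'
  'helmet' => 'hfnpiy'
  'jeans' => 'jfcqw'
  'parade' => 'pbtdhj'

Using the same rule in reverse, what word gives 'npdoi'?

noble

Each letter shifts forward by its position index (0, 1, 2, …) — the shift grows by one for each successive letter.
Reversing it on npdoi: n−0=n, p−1=o, d−2=b, o−3=l, i−4=e.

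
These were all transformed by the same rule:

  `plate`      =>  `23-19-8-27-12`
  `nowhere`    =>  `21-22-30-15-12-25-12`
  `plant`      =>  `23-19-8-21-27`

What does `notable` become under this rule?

21-22-27-8-9-19-12

p is letter #16 and maps to 23: an offset of 7. Letters become their 1-based position plus 7 (so a→8, b→9, …).
For notable: n=14→21, o=15→22, t=20→27, a=1→8, b=2→9, l=12→19, e=5→12.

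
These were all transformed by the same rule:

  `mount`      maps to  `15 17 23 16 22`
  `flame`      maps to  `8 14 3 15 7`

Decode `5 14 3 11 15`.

claim

m is letter #13 and maps to 15: an offset of 2. The number is (letter's place in the alphabet, a=1) + 2.
Undoing it on 5 14 3 11 15: 5→(5−2)÷1=3=c, 14→(14−2)÷1=12=l, 3→(3−2)÷1=1=a, 11→(11−2)÷1=9=i, 15→(15−2)÷1=13=m.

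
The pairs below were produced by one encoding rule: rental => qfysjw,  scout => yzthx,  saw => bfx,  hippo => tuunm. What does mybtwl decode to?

growth

The word is reversed, then every letter is shifted forward by 5.
Decoding mybtwl: shift back: m−5=h, y−5=t, b−5=w, t−5=o, w−5=r, l−5=g → htworg; then reverse → growth.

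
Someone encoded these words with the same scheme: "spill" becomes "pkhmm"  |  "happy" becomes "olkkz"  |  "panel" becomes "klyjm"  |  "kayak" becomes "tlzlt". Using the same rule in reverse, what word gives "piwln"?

s(18)→p(15) and p(15)→k(10) fit y≡19x+11 (mod 26); the inverse of 19 mod 26 is 11. Each letter's alphabet position (a=0..z=25) is mapped through 19·x+11 mod 26 — an affine cipher.
Undoing it on piwln: p(15)→11·(15−11)≡18=s; i(8)→11·(8−11)≡19=t; w(22)→11·(22−11)≡17=r; l(11)→11·(11−11)≡0=a; n(13)→11·(13−11)≡22=w (all mod 26).

straw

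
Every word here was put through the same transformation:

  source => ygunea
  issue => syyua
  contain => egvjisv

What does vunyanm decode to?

nursery

s(18)→y(24) and o(14)→g(6) fit y≡11x+8 (mod 26); the inverse of 11 mod 26 is 19. This is an affine cipher: with a=0,…,z=25, each position x becomes (11x+8) mod 26.
Decoding vunyanm: v(21)→19·(21−8)≡13=n; u(20)→19·(20−8)≡20=u; n(13)→19·(13−8)≡17=r; y(24)→19·(24−8)≡18=s; a(0)→19·(0−8)≡4=e; n(13)→19·(13−8)≡17=r; m(12)→19·(12−8)≡24=y (all mod 26).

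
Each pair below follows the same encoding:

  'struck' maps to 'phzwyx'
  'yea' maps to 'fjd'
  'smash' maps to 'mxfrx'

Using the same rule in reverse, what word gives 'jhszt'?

The output letters match the input read backwards, each shifted +5: struck reversed is kcurts. The word is reversed, then every letter is shifted forward by 5.
Decoding jhszt: shift back: j−5=e, h−5=c, s−5=n, z−5=u, t−5=o → ecnuo; then reverse → ounce.

ounce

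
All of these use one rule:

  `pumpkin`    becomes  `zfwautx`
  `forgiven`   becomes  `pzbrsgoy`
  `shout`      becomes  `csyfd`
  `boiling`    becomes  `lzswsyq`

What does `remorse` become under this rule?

Shifts by position in pumpkin: pos 0: p→z (+10), pos 1: u→f (+11), pos 2: m→w (+10), pos 3: p→a (+11) — repeating every 2. It's a Vigenère-style cipher with numeric key [10,11]: position i shifts by key[i mod 2].
Applying it to remorse: r+10=b, e+11=p, m+10=w, o+11=z, r+10=b, s+11=d, e+10=o.

bpwzbdo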